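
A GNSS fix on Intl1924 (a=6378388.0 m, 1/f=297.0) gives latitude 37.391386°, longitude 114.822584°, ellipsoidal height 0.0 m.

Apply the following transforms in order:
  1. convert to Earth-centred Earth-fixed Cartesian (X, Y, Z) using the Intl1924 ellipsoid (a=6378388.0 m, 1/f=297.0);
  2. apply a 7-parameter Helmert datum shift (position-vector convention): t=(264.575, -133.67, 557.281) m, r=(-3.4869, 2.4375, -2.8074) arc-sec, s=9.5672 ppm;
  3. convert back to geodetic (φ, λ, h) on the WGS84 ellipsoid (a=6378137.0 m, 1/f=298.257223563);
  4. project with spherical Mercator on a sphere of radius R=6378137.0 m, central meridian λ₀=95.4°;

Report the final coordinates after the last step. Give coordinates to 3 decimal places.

E=2161707.724 m, N=4494344.403 m

start: φ=37.391386°, λ=114.822584°, h=0.000 m
→ ECEF (a=6378388.000, f=1/297.0): X=-2130098.5749, Y=4605187.6147, Z=3852055.5831
→ Helmert 7p (PV): X=-2129746.1773, Y=4605192.1153, Z=3852597.0385
→ geod (Bowring, a=6378137.000): φ=37.39525521°, λ=114.81895089°, h=431.9094 m
→ merc (R=6378137.0, λ₀=95.4°): E=2161707.7243, N=4494344.4034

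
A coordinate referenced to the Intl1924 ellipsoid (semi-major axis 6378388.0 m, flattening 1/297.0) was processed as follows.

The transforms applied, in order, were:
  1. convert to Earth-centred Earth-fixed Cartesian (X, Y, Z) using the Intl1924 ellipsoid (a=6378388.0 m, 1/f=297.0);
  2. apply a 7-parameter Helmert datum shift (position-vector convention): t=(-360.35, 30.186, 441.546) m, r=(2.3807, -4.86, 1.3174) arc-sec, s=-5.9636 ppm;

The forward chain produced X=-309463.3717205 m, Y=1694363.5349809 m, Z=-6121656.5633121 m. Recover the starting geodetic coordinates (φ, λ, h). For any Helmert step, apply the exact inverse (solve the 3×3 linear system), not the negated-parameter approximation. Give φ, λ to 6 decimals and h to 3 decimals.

start: X=-309463.3717, Y=1694363.5350, Z=-6121656.5633 m
→ Helmert⁻¹: X=-309238.2936, Y=1694274.7669, Z=-6122146.8883
→ geod (Bowring, a=6378388.000): φ=-74.38824000°, λ=100.34374200°, h=1306.4480 m

φ=-74.388240°, λ=100.343742°, h=1306.448 m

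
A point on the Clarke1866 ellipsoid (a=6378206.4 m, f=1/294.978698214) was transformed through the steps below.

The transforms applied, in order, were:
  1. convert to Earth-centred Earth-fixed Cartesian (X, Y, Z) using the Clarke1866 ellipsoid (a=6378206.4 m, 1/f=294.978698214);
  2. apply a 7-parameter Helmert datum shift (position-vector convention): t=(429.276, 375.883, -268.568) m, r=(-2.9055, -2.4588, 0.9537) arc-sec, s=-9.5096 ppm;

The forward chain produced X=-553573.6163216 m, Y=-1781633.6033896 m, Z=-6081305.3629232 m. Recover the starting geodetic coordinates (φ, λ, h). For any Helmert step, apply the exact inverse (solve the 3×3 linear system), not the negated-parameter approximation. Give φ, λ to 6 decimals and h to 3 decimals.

φ=-73.049228°, λ=-107.272941°, h=2558.741 m

start: X=-553573.6163, Y=-1781633.6034, Z=-6081305.3629 m
→ Helmert⁻¹: X=-554088.8903, Y=-1781938.2107, Z=-6081113.1195
→ geod (Bowring, a=6378206.400): φ=-73.04922800°, λ=-107.27294100°, h=2558.7410 m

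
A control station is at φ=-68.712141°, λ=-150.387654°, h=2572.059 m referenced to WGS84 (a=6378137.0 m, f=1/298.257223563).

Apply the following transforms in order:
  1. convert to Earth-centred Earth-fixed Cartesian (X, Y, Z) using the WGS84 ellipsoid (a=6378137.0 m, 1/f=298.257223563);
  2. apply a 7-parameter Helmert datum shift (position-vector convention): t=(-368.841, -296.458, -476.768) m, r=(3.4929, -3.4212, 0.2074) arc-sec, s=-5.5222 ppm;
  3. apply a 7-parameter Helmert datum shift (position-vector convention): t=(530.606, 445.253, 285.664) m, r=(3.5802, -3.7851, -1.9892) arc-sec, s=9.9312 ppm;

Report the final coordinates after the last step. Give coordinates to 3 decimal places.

start: φ=-68.712141°, λ=-150.387654°, h=2572.059 m
→ ECEF (a=6378137.000, f=1/298.257223563): X=-2019849.6237, Y=-1148010.0460, Z=-5922787.0789
→ Helmert 7p (PV): X=-2020107.9190, Y=-1148201.8992, Z=-5923284.0823
→ Helmert 7p (PV): X=-2019499.7509, Y=-1147645.7540, Z=-5923114.2443

X=-2019499.751 m, Y=-1147645.754 m, Z=-5923114.244 m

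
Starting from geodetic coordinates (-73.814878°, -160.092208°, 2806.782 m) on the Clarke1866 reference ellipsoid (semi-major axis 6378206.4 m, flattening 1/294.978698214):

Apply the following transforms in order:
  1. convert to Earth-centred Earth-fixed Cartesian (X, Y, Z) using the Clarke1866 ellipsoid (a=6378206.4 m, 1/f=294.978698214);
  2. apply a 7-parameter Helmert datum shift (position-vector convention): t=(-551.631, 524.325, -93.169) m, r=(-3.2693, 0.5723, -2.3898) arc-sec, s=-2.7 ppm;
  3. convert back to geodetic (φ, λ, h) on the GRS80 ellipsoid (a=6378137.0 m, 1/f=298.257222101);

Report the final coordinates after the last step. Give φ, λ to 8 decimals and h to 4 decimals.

start: φ=-73.814878°, λ=-160.092208°, h=2806.782 m
→ ECEF (a=6378206.400, f=1/294.978698214): X=-1677607.8903, Y=-607543.6358, Z=-6105727.5975
→ Helmert 7p (PV): X=-1678178.9717, Y=-607095.0092, Z=-6105789.9968
→ geod (Bowring, a=6378137.000): φ=-73.81058429°, λ=-160.11199376°, h=2823.8755 m

φ=-73.81058429°, λ=-160.11199376°, h=2823.8755 m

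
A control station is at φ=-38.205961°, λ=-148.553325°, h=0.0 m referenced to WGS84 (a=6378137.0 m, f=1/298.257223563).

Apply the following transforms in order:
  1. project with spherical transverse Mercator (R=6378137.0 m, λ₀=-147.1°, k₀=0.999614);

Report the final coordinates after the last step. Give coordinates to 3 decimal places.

start: φ=-38.205961°, λ=-148.553325°, h=0.000 m
→ tm (R=6378137.0, λ₀=-147.1°): E=-127082.3188, N=-4252423.4049

E=-127082.319 m, N=-4252423.405 m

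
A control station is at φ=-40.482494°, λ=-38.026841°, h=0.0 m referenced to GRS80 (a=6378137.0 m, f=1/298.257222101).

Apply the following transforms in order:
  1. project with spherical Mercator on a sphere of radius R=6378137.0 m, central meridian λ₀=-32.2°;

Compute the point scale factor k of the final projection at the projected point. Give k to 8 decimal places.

1.31474397

start: φ=-40.482494°, λ=-38.026841°, h=0.000 m
→ into merc (λ₀=-32.2°): φ=-40.48249400°, λ−λ₀=-5.82684100°
scale k = 1.31474397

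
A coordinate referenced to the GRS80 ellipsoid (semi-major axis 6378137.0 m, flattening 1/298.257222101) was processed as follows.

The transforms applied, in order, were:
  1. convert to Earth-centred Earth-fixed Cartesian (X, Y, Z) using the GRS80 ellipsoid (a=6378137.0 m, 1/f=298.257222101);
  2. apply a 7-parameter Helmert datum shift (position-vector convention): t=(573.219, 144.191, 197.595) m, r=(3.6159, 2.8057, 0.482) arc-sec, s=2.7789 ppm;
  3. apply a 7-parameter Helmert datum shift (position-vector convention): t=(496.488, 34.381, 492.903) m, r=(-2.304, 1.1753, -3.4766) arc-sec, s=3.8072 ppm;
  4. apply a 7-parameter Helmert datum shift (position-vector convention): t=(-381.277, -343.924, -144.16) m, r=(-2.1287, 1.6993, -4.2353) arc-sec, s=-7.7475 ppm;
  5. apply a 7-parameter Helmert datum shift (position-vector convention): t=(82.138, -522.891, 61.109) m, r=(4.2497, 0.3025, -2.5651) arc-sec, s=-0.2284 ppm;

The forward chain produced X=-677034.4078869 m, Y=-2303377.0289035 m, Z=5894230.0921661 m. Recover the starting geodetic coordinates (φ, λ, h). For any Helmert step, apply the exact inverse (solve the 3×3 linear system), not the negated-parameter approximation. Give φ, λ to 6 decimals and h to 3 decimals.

start: X=-677034.4079, Y=-2303377.0289, Z=5894230.0922 m
→ Helmert⁻¹: X=-677096.7080, Y=-2302741.6449, Z=5894216.7801
→ Helmert⁻¹: X=-676721.9566, Y=-2302490.2856, Z=5894377.2696
→ Helmert⁻¹: X=-677210.6392, Y=-2302593.1496, Z=5893832.3485
→ Helmert⁻¹: X=-677867.5233, Y=-2302626.0396, Z=5893649.5210
→ geod (Bowring, a=6378137.000): φ=67.97423400°, λ=-106.40384300°, h=3919.7470 m

φ=67.974234°, λ=-106.403843°, h=3919.747 m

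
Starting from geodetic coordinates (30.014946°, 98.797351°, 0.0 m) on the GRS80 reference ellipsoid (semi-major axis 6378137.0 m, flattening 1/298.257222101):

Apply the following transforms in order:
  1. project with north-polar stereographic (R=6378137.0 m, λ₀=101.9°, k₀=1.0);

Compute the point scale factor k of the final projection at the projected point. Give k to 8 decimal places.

start: φ=30.014946°, λ=98.797351°, h=0.000 m
→ into stereo (λ₀=101.9°): φ=30.01494600°, λ−λ₀=-3.10264900°
scale k = 1.33313257

1.33313257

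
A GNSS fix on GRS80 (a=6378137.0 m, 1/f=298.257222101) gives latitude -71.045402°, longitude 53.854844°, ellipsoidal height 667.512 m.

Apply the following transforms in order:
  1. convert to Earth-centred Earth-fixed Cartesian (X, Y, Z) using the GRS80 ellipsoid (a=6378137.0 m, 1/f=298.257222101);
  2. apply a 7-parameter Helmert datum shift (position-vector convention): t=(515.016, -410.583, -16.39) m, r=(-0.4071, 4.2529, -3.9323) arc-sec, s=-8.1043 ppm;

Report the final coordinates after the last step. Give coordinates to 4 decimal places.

X=1226196.0873 m, Y=1677728.7504 m, Z=-6010556.6860 m

start: φ=-71.045402°, λ=53.854844°, h=667.512 m
→ ECEF (a=6378137.000, f=1/298.257222101): X=1225782.9407, Y=1678188.1653, Z=-6010560.4214
→ Helmert 7p (PV): X=1226196.0873, Y=1677728.7504, Z=-6010556.6860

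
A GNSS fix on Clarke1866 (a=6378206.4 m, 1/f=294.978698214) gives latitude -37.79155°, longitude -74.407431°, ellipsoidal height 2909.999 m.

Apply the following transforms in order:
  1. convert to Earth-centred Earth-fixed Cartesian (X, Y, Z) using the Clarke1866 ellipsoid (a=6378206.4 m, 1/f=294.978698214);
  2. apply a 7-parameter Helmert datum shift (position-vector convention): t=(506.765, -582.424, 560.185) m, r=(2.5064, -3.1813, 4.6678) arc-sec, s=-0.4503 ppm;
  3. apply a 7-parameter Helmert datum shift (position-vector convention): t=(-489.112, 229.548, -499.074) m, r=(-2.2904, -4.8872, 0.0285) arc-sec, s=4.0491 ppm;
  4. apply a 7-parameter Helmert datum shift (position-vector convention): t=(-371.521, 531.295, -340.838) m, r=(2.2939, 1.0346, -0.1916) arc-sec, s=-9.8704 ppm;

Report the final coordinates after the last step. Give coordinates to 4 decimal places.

X=1357039.5310 m, Y=-4862961.2065 m, Z=-3889043.4425 m

start: φ=-37.791550°, λ=-74.407431°, h=2909.999 m
→ ECEF (a=6378206.400, f=1/294.978698214): X=1357163.0996, Y=-4863247.0906, Z=-3888775.2263
→ Helmert 7p (PV): X=1357839.2873, Y=-4863749.3580, Z=-3888251.4532
→ Helmert 7p (PV): X=1357448.4733, Y=-4863582.4922, Z=-3888680.0905
→ Helmert 7p (PV): X=1357039.5310, Y=-4862961.2065, Z=-3889043.4425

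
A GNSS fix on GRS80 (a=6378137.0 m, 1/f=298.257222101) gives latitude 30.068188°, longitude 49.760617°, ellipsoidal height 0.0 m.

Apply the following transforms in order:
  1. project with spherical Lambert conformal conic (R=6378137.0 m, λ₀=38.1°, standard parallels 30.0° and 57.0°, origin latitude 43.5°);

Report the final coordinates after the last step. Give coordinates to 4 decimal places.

start: φ=30.068188°, λ=49.760617°, h=0.000 m
→ lcc (R=6378137.0, λ₀=38.1°): E=1119333.7226, N=-1388734.7190

E=1119333.7226 m, N=-1388734.7190 m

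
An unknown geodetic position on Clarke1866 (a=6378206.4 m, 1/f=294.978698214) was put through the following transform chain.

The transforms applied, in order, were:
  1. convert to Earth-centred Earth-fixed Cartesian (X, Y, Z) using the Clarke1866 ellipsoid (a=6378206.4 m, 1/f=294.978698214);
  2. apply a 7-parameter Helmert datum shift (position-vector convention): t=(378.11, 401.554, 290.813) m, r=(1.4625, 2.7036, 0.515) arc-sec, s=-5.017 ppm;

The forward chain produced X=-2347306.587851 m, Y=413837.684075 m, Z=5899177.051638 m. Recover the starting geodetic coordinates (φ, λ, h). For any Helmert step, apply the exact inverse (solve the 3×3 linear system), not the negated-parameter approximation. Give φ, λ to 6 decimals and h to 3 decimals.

φ=68.129760°, λ=170.011593°, h=2769.013 m

start: X=-2347306.5879, Y=413837.6841, Z=5899177.0516 m
→ Helmert⁻¹: X=-2347772.7630, Y=413485.8916, Z=5898882.1285
→ geod (Bowring, a=6378206.400): φ=68.12976000°, λ=170.01159300°, h=2769.0130 m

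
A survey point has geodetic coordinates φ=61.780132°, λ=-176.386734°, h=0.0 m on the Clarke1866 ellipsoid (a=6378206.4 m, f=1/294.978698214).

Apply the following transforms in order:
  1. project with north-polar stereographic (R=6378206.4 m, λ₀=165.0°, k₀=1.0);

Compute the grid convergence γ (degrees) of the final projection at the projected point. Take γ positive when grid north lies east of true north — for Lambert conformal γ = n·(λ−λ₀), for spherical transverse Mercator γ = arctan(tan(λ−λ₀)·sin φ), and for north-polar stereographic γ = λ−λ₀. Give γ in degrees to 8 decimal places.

start: φ=61.780132°, λ=-176.386734°, h=0.000 m
→ into stereo (λ₀=165.0°): φ=61.78013200°, λ−λ₀=18.61326600°
convergence γ = 18.61326600°

18.61326600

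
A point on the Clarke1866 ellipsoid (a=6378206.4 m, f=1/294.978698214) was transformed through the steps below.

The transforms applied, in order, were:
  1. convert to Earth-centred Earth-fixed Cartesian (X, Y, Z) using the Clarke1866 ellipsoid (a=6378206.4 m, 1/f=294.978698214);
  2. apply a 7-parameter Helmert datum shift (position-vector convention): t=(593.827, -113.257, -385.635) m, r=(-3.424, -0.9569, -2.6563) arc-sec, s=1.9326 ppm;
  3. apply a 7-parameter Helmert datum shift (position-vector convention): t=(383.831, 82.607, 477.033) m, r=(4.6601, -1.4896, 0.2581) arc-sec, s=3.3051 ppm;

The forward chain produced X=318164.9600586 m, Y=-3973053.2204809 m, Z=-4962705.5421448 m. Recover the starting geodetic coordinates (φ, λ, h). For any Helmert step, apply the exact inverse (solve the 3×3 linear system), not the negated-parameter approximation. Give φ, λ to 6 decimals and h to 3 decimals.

start: X=318164.9601, Y=-3973053.2205, Z=-4962705.5421 m
→ Helmert⁻¹: X=317739.2648, Y=-3973235.2234, Z=-4963078.6995
→ Helmert⁻¹: X=317172.9668, Y=-3973027.8216, Z=-4962750.8974
→ geod (Bowring, a=6378206.400): φ=-51.42131200°, λ=-85.43566900°, h=60.1570 m

φ=-51.421312°, λ=-85.435669°, h=60.157 m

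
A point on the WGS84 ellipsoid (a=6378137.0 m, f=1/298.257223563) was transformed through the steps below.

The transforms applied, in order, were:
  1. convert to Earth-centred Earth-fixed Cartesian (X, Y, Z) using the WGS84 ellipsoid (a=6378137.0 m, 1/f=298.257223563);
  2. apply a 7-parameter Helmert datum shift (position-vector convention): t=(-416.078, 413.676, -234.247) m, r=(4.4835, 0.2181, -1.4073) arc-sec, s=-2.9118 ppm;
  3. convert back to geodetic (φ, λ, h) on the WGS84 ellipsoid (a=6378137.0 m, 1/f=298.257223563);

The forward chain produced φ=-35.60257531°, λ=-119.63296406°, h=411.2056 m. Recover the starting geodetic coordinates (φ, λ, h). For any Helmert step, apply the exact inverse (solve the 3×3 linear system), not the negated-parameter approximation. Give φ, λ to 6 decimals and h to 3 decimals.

start: φ=-35.602575°, λ=-119.632964°, h=411.206 m
→ ECEF (a=6378137.000, f=1/298.257223563): X=-2567206.5143, Y=-4513053.0617, Z=-3692666.7330
→ Helmert⁻¹: X=-2566763.2110, Y=-4513577.6517, Z=-3692347.8417
→ geod (Bowring, a=6378137.000): φ=-35.59899600°, λ=-119.62585000°, h=418.1340 m

φ=-35.598996°, λ=-119.625850°, h=418.134 m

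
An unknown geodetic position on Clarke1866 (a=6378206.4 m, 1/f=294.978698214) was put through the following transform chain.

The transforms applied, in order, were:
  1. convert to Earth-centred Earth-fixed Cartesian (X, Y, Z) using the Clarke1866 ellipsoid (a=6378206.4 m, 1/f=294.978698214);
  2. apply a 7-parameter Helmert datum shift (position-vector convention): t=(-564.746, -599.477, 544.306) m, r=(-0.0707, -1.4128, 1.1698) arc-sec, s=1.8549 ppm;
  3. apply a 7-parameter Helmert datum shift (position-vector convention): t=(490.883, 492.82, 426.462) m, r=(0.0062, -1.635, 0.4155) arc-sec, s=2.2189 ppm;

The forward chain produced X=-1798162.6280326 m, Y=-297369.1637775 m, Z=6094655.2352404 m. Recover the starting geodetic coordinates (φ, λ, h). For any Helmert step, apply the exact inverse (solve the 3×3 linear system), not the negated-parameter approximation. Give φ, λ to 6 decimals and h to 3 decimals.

φ=73.456481°, λ=-170.612610°, h=2006.956 m

start: X=-1798162.6280, Y=-297369.1638, Z=6094655.2352 m
→ Helmert⁻¹: X=-1798601.8129, Y=-297857.5166, Z=6094229.5167
→ Helmert⁻¹: X=-1797993.6791, Y=-297249.3798, Z=6093686.1209
→ geod (Bowring, a=6378206.400): φ=73.45648100°, λ=-170.61261000°, h=2006.9560 m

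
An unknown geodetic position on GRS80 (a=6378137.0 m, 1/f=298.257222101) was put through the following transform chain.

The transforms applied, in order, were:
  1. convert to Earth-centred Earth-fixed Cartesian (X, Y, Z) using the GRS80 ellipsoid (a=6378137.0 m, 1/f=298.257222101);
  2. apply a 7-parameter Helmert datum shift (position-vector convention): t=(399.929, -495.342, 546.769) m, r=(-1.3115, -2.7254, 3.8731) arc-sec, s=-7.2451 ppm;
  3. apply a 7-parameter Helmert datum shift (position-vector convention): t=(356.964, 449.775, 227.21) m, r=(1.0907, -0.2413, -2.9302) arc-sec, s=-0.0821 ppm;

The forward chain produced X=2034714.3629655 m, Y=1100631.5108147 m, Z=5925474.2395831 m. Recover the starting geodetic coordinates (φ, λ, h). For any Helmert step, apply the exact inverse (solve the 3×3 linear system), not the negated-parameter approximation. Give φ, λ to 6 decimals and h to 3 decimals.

φ=68.806401°, λ=28.418653°, h=553.300 m

start: X=2034714.3630, Y=1100631.5108, Z=5925474.2396 m
→ Helmert⁻¹: X=2034348.8676, Y=1100242.0580, Z=5925239.3182
→ Helmert⁻¹: X=2034062.6264, Y=1100669.5094, Z=5924715.5966
→ geod (Bowring, a=6378137.000): φ=68.80640100°, λ=28.41865300°, h=553.3000 m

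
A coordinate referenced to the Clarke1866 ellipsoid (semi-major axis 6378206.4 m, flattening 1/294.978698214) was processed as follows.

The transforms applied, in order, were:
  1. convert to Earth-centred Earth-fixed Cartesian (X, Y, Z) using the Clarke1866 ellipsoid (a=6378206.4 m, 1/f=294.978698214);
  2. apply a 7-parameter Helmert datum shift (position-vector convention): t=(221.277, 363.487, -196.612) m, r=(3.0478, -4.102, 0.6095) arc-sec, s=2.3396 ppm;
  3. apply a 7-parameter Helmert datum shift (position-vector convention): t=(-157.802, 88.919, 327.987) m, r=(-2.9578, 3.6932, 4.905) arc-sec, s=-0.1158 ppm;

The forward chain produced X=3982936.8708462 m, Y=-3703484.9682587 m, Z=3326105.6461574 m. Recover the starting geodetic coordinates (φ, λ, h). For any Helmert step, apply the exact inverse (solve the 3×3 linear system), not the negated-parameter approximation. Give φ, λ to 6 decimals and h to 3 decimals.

start: X=3982936.8708, Y=-3703484.9683, Z=3326105.6462 m
→ Helmert⁻¹: X=3982947.5104, Y=-3703716.7224, Z=3325796.2489
→ Helmert⁻¹: X=3982772.1139, Y=-3704034.1673, Z=3325960.6052
→ geod (Bowring, a=6378206.400): φ=31.61942100°, λ=-42.92325800°, h=2993.0510 m

φ=31.619421°, λ=-42.923258°, h=2993.051 m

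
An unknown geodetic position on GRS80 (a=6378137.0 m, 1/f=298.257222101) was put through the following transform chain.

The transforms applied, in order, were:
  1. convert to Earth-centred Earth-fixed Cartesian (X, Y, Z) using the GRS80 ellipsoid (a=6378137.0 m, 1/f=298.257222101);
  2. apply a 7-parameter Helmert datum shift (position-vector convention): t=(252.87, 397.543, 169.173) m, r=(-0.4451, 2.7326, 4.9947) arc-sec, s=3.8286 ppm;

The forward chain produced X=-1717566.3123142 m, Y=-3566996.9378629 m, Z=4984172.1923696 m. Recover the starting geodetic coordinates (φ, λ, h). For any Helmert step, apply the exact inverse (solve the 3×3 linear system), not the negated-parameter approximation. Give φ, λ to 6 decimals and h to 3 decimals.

start: X=-1717566.3123, Y=-3566996.9379, Z=4984172.1924 m
→ Helmert⁻¹: X=-1717965.0163, Y=-3567349.9772, Z=4983953.4801
→ geod (Bowring, a=6378137.000): φ=51.72213800°, λ=-115.71454400°, h=309.6350 m

φ=51.722138°, λ=-115.714544°, h=309.635 m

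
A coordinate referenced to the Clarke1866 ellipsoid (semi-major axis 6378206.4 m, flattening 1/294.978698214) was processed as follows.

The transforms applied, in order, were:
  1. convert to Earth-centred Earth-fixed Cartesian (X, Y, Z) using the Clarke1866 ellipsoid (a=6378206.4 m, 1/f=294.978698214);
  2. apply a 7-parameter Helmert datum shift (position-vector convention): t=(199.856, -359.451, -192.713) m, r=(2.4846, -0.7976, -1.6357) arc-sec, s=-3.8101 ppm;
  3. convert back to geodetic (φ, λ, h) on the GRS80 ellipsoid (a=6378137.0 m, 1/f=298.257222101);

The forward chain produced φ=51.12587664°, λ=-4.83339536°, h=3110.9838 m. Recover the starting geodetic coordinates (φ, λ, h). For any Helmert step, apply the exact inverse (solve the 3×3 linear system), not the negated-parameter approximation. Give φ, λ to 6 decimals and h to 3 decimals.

φ=51.130495°, λ=-4.827197°, h=3215.865 m

start: φ=51.125877°, λ=-4.833395°, h=3110.984 m
→ ECEF (a=6378137.000, f=1/298.257222101): X=3998819.6715, Y=-338137.5680, Z=4944767.4629
→ Helmert⁻¹: X=3998656.8502, Y=-337688.1288, Z=4944967.6221
→ geod (Bowring, a=6378206.400): φ=51.13049500°, λ=-4.82719700°, h=3215.8650 m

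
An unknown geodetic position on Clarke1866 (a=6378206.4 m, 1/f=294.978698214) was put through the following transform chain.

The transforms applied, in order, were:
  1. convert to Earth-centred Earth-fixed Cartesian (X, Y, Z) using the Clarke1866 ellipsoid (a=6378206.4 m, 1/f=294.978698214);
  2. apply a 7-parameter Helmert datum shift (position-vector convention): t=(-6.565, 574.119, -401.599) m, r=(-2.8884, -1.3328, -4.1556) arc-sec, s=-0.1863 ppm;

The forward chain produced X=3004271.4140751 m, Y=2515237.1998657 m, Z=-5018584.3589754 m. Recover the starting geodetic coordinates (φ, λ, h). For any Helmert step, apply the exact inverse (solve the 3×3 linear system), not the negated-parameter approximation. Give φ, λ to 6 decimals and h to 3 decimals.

φ=-52.208362°, λ=39.932503°, h=1680.307 m

start: X=3004271.4141, Y=2515237.1999, Z=-5018584.3590 m
→ Helmert⁻¹: X=3004195.4480, Y=2514794.3458, Z=-5018167.8912
→ geod (Bowring, a=6378206.400): φ=-52.20836200°, λ=39.93250300°, h=1680.3070 m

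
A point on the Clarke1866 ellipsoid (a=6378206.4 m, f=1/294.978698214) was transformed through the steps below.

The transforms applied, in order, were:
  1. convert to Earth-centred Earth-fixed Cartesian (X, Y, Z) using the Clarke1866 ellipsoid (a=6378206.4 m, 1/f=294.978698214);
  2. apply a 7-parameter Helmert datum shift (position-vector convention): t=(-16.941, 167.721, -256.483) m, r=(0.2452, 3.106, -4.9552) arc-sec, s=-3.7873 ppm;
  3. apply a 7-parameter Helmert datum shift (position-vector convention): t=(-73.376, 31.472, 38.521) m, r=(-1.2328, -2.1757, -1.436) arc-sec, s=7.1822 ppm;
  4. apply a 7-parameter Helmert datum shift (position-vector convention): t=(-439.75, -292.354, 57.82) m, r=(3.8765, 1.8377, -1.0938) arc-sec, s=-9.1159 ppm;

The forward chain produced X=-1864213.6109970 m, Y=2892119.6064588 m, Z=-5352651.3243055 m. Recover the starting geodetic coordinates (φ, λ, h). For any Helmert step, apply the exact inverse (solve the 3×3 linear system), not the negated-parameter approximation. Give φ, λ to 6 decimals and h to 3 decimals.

φ=-57.444254°, λ=122.798665°, h=122.323 m

start: X=-1864213.6110, Y=2892119.6065, Z=-5352651.3243 m
→ Helmert⁻¹: X=-1863758.4982, Y=2892327.8443, Z=-5352828.9024
→ Helmert⁻¹: X=-1863748.3346, Y=2892294.6166, Z=-5352792.0327
→ Helmert⁻¹: X=-1863727.3292, Y=2892086.7128, Z=-5352587.3240
→ geod (Bowring, a=6378206.400): φ=-57.44425400°, λ=122.79866500°, h=122.3230 m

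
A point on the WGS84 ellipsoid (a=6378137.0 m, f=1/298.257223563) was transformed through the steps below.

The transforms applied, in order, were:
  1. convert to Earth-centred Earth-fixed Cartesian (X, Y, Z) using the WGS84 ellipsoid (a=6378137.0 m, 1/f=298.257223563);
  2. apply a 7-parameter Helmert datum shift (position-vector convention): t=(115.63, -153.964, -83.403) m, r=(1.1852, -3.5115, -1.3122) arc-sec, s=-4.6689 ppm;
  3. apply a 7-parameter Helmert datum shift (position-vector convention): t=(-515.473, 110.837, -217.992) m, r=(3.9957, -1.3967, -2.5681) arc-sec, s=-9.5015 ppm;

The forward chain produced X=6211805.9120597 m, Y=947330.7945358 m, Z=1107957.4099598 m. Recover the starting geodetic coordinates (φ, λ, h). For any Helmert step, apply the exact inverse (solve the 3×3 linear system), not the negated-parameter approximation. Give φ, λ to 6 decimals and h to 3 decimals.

φ=10.066322°, λ=8.672207°, h=3608.836 m

start: X=6211805.9121, Y=947330.7945, Z=1107957.4100 m
→ Helmert⁻¹: X=6212376.1208, Y=947327.7711, Z=1108125.5136
→ Helmert⁻¹: X=6212302.3321, Y=947532.0469, Z=1108102.8865
→ geod (Bowring, a=6378137.000): φ=10.06632200°, λ=8.67220700°, h=3608.8360 m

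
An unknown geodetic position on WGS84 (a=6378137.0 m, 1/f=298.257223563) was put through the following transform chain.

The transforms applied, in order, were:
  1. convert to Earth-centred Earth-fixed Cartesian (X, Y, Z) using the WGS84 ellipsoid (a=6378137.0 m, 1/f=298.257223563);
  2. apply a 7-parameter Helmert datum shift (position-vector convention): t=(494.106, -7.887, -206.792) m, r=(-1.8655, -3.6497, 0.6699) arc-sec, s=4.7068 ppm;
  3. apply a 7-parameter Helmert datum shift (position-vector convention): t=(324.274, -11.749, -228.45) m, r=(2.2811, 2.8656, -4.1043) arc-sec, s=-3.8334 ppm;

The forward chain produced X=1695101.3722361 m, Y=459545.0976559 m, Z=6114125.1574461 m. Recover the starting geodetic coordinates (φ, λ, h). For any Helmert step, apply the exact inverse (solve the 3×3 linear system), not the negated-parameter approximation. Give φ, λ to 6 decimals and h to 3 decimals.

start: X=1695101.3722, Y=459545.0977, Z=6114125.1574 m
→ Helmert⁻¹: X=1694689.5024, Y=459659.9492, Z=6114395.5069
→ Helmert⁻¹: X=1694297.1072, Y=459604.8688, Z=6114547.6963
→ geod (Bowring, a=6378137.000): φ=74.08260500°, λ=15.17715100°, h=3196.7330 m

φ=74.082605°, λ=15.177151°, h=3196.733 m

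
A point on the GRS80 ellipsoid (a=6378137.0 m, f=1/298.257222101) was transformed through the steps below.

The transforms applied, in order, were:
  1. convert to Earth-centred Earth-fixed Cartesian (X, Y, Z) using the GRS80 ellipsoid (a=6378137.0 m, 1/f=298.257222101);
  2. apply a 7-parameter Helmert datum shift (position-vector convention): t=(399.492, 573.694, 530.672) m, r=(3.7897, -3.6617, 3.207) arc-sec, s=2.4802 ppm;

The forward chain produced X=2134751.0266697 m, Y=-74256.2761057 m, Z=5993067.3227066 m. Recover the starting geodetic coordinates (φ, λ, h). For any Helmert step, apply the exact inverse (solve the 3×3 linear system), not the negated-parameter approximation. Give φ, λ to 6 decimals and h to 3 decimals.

φ=70.504946°, λ=-2.005796°, h=2557.925 m

start: X=2134751.0267, Y=-74256.2761, Z=5993067.3227 m
→ Helmert⁻¹: X=2134451.4599, Y=-74752.8711, Z=5992485.2698
→ geod (Bowring, a=6378137.000): φ=70.50494600°, λ=-2.00579600°, h=2557.9250 m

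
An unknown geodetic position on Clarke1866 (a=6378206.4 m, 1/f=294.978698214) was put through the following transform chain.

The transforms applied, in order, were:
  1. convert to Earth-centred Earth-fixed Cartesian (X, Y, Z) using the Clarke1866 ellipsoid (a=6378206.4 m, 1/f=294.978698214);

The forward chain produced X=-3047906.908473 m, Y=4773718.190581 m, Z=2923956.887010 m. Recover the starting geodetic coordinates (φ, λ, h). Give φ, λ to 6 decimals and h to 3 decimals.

φ=27.464312°, λ=122.557275°, h=344.044 m

start: X=-3047906.9085, Y=4773718.1906, Z=2923956.8870 m
→ geod (Bowring, a=6378206.400): φ=27.46431200°, λ=122.55727500°, h=344.0440 m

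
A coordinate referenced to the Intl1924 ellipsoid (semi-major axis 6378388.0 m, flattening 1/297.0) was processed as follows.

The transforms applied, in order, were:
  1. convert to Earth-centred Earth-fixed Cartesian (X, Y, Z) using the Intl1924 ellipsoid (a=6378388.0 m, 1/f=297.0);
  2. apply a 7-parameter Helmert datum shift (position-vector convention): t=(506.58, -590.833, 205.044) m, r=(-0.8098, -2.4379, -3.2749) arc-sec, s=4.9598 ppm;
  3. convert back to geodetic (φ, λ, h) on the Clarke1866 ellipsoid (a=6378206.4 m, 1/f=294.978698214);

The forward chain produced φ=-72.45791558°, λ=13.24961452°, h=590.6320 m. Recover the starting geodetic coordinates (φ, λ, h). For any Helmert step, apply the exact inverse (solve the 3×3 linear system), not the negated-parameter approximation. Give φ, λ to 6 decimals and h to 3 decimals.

φ=-72.461372°, λ=13.272240°, h=332.177 m

start: φ=-72.457916°, λ=13.249615°, h=590.632 m
→ ECEF (a=6378206.400, f=1/294.978698214): X=1877215.2171, Y=442012.1786, Z=-6059663.9715
→ Helmert⁻¹: X=1876620.6778, Y=442654.4030, Z=-6059859.4023
→ geod (Bowring, a=6378388.000): φ=-72.46137200°, λ=13.27224000°, h=332.1770 m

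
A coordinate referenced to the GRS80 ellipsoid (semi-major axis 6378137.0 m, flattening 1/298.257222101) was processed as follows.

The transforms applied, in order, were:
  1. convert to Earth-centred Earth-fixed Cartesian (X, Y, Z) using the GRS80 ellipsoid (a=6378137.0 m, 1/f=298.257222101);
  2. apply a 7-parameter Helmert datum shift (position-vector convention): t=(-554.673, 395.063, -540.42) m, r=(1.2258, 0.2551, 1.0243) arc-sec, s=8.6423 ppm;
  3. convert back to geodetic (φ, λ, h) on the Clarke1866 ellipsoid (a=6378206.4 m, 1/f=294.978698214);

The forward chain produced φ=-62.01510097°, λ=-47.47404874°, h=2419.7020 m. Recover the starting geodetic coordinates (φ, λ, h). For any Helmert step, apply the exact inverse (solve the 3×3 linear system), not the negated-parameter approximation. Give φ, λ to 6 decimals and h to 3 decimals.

start: φ=-62.015101°, λ=-47.474049°, h=2419.702 m
→ ECEF (a=6378206.400, f=1/294.978698214): X=2029102.2378, Y=-2212363.9167, Z=-5611246.7728
→ Helmert⁻¹: X=2029635.3205, Y=-2212783.2788, Z=-5610642.2034
→ geod (Bowring, a=6378137.000): φ=-62.00548200°, λ=-47.47196100°, h=2084.0240 m

φ=-62.005482°, λ=-47.471961°, h=2084.024 m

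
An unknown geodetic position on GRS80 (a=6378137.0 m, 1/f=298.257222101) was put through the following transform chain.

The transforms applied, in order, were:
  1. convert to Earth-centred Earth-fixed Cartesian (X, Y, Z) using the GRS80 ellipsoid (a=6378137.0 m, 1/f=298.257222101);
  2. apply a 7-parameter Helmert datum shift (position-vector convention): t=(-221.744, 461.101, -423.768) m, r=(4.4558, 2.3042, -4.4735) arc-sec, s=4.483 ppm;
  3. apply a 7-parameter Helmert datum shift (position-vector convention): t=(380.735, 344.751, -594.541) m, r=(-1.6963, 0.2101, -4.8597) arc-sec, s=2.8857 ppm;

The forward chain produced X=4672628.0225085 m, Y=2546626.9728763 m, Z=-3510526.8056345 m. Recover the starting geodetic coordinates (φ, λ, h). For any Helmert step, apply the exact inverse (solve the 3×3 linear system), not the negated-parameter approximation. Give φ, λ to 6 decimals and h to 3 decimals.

φ=-33.583909°, λ=28.585935°, h=2473.967 m

start: X=4672628.0225, Y=2546626.9729, Z=-3510526.8056 m
→ Helmert⁻¹: X=4672177.3852, Y=2546413.8179, Z=-3509896.4356
→ Helmert⁻¹: X=4672362.1701, Y=2545966.8258, Z=-3509459.7382
→ geod (Bowring, a=6378137.000): φ=-33.58390900°, λ=28.58593500°, h=2473.9670 m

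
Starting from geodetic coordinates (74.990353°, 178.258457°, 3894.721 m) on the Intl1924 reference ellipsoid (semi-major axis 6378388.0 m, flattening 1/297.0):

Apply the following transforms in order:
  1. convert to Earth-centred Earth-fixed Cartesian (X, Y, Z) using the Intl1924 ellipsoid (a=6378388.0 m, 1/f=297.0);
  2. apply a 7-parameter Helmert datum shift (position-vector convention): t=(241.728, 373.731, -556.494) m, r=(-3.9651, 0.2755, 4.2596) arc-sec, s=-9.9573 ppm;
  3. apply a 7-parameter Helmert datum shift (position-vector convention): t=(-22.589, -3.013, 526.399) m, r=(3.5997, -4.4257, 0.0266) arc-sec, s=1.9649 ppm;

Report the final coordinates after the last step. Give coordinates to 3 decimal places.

X=-1657225.237 m, Y=50738.017 m, Z=6142284.384 m

start: φ=74.990353°, λ=178.258457°, h=3894.721 m
→ ECEF (a=6378388.000, f=1/297.0): X=-1657332.9987, Y=50391.2491, Z=6142396.9955
→ Helmert 7p (PV): X=-1657067.6047, Y=50848.3291, Z=6141780.5848
→ Helmert 7p (PV): X=-1657225.2369, Y=50738.0168, Z=6142284.3844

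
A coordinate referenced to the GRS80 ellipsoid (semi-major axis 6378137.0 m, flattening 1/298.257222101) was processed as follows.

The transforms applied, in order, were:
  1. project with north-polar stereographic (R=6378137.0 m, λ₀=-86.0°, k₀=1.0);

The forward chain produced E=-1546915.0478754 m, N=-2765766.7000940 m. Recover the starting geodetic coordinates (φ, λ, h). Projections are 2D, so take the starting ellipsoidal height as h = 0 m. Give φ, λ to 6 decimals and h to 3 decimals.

start: E=-1546915.0479, N=-2765766.7001 m
→ stereo⁻¹: φ=62.09744900°, λ=-115.21862800°

φ=62.097449°, λ=-115.218628°, h=0.000 m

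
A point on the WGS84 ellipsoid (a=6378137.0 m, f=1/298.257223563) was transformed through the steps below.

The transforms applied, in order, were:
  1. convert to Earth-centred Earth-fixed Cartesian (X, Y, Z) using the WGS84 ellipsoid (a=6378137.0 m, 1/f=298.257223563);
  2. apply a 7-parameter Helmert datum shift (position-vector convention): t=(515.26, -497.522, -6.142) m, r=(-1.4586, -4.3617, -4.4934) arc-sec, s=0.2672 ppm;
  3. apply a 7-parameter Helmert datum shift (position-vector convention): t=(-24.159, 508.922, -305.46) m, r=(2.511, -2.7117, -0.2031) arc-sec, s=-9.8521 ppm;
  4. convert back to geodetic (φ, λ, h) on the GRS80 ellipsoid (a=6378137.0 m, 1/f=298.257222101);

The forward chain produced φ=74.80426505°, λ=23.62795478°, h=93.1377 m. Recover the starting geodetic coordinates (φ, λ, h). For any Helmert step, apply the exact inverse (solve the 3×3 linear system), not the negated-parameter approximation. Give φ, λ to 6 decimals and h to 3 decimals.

φ=74.807019°, λ=23.633727°, h=335.318 m

start: φ=74.804265°, λ=23.627955°, h=93.138 m
→ ECEF (a=6378137.000, f=1/298.257222101): X=1536486.4443, Y=672167.3571, Z=6133164.9974
→ Helmert⁻¹: X=1536605.7151, Y=671741.2327, Z=6133502.5067
→ Helmert⁻¹: X=1536205.0997, Y=672228.6679, Z=6133479.2787
→ geod (Bowring, a=6378137.000): φ=74.80701900°, λ=23.63372700°, h=335.3180 m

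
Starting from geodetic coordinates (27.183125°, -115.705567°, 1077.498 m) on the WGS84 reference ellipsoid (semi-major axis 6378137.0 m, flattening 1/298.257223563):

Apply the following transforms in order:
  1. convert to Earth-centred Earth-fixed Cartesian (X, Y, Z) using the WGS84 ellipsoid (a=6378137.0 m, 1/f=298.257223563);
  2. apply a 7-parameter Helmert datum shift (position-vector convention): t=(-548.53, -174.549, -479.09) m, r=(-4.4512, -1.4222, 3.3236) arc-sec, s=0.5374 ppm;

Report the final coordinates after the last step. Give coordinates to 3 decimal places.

start: φ=27.183125°, λ=-115.705567°, h=1077.498 m
→ ECEF (a=6378137.000, f=1/298.257223563): X=-2463075.3349, Y=-5116620.2155, Z=2896772.6191
→ Helmert 7p (PV): X=-2463562.7164, Y=-5116774.6900, Z=2896388.5197

X=-2463562.716 m, Y=-5116774.690 m, Z=2896388.520 m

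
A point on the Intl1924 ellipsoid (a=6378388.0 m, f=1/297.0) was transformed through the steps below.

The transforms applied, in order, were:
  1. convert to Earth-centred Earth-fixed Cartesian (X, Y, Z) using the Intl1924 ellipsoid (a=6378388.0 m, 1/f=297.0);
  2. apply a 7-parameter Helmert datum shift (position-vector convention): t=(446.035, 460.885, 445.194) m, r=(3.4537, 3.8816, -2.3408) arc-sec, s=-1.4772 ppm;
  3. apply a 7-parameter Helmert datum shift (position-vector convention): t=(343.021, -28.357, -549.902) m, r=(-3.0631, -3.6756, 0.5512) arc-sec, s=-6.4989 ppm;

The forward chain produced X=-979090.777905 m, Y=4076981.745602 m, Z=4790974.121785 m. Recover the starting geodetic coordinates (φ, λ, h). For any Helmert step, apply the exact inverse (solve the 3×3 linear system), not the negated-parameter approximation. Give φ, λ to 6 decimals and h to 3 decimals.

φ=49.002218°, λ=103.516304°, h=393.441 m

start: X=-979090.7779, Y=4076981.7456, Z=4790974.1218 m
→ Helmert⁻¹: X=-979343.8833, Y=4076968.0586, Z=4791633.1597
→ Helmert⁻¹: X=-979927.7905, Y=4076582.2971, Z=4791108.3441
→ geod (Bowring, a=6378388.000): φ=49.00221800°, λ=103.51630400°, h=393.4410 m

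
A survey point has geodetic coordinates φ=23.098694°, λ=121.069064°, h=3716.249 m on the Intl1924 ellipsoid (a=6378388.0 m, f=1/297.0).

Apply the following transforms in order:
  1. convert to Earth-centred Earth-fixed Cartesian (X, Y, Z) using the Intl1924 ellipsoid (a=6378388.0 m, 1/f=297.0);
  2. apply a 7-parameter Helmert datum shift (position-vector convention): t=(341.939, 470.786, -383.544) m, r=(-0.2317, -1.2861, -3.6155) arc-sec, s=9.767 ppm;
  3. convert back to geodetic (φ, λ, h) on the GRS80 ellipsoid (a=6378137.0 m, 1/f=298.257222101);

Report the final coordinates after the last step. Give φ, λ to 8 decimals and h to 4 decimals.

start: φ=23.098694°, λ=121.069064°, h=3716.249 m
→ ECEF (a=6378388.000, f=1/297.0): X=-3031138.1530, Y=5030914.7307, Z=2488267.0141
→ Helmert 7p (PV): X=-3030753.1492, Y=5031490.5804, Z=2487883.2217
→ geod (Bowring, a=6378137.000): φ=23.09387175°, λ=121.06294840°, h=4073.6498 m

φ=23.09387175°, λ=121.06294840°, h=4073.6498 m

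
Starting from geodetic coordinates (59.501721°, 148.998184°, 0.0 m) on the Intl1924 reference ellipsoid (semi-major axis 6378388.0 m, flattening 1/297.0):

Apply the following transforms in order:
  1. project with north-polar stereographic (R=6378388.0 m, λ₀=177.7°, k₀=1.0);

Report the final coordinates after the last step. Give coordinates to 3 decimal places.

start: φ=59.501721°, λ=148.998184°, h=0.000 m
→ stereo (R=6378388.0, λ₀=177.7°): E=-1670165.3750, N=-3050389.9397

E=-1670165.375 m, N=-3050389.940 m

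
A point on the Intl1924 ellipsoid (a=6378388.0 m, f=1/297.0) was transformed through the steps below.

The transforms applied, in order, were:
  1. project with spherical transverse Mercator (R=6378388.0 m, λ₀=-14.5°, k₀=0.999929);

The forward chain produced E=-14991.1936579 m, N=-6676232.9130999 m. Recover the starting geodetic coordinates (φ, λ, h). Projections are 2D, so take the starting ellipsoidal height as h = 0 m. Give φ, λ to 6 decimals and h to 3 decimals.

φ=-59.975245°, λ=-14.769144°, h=0.000 m

start: E=-14991.1937, N=-6676232.9131 m
→ tm⁻¹: φ=-59.97524500°, λ=-14.76914400°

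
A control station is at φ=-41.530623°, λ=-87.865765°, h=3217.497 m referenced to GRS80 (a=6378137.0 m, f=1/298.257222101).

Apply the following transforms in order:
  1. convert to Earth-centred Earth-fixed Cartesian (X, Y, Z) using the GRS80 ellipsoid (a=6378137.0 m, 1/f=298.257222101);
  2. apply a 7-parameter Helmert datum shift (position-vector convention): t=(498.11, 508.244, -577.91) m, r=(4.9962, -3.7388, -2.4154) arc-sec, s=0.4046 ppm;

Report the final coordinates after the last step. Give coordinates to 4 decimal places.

start: φ=-41.530623°, λ=-87.865765°, h=3217.497 m
→ ECEF (a=6378137.000, f=1/298.257222101): X=178164.9852, Y=-4780813.7136, Z=-4208852.2018
→ Helmert 7p (PV): X=178683.4736, Y=-4780207.5423, Z=-4209544.3874

X=178683.4736 m, Y=-4780207.5423 m, Z=-4209544.3874 m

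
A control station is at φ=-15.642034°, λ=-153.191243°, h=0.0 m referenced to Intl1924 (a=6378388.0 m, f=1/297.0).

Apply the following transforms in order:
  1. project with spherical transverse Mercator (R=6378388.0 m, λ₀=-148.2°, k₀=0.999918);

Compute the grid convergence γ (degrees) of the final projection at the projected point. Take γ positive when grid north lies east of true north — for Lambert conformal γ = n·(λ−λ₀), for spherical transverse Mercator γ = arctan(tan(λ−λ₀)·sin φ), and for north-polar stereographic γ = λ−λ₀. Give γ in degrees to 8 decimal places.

1.34893599

start: φ=-15.642034°, λ=-153.191243°, h=0.000 m
→ into tm (λ₀=-148.2°): φ=-15.64203400°, λ−λ₀=-4.99124300°
convergence γ = 1.34893599°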